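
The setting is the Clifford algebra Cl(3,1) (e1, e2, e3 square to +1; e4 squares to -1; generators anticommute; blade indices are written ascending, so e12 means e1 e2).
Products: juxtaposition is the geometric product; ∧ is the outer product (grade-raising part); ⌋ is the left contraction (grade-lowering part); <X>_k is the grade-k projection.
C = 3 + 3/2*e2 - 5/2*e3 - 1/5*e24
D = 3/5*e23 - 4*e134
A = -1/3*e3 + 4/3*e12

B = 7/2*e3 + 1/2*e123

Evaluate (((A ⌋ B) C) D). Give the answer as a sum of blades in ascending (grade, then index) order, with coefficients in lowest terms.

step 1: -7/6 - 2/3*e3 - 1/6*e12
step 2: -11/6 - 1/4*e1 - 7/4*e2 + 11/12*e3 - 1/2*e12 + 1/30*e14 + e23 + 7/30*e24 + 5/12*e123 - 2/15*e234
step 3: -3/5 - 1/4*e1 - 11/20*e2 - 11/12*e3 + 2/25*e4 - 8/15*e12 - 3/10*e13 + 11/3*e14 - 11/10*e23 - 5/3*e24 + 57/50*e34 - 13/12*e123 - 4*e124 + 22/3*e134 - 2*e234 - 349/50*e1234
Answer: -3/5 - 1/4*e1 - 11/20*e2 - 11/12*e3 + 2/25*e4 - 8/15*e12 - 3/10*e13 + 11/3*e14 - 11/10*e23 - 5/3*e24 + 57/50*e34 - 13/12*e123 - 4*e124 + 22/3*e134 - 2*e234 - 349/50*e1234


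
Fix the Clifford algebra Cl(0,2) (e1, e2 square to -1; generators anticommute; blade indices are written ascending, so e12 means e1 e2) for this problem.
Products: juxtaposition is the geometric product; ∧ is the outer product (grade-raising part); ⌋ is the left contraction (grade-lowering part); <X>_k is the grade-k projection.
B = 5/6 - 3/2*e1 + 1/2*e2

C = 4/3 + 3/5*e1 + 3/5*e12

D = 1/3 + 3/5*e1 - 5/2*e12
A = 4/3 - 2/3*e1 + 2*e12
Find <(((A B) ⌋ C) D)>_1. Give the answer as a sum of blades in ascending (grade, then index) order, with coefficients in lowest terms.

step 1: 1/9 - 32/9*e1 - 7/3*e2 + 4/3*e12
step 2: 40/27 - 4/3*e1 + 32/15*e2 + 1/15*e12
step 3: 1183/810 - 44/9*e1 - 581/225*e2 - 3349/675*e12
step 4: -44/9*e1 - 581/225*e2
Answer: -44/9*e1 - 581/225*e2


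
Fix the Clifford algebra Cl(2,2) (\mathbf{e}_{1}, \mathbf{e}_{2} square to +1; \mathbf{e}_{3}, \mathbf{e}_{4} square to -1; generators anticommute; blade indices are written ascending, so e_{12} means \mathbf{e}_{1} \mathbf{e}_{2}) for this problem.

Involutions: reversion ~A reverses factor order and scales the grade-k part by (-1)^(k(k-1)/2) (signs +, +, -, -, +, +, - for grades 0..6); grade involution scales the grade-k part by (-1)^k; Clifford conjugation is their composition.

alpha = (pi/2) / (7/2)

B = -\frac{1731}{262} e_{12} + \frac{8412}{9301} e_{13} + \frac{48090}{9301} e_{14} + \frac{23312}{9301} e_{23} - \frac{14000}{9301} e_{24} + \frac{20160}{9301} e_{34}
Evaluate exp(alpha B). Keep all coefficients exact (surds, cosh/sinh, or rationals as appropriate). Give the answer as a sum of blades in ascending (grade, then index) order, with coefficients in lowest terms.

B^2 term by term: the squares give (-\frac{1731}{262})^2*(e_{12})^2 + (\frac{8412}{9301})^2*(e_{13})^2 + (\frac{48090}{9301})^2*(e_{14})^2 + (\frac{23312}{9301})^2*(e_{23})^2 + (-\frac{14000}{9301})^2*(e_{24})^2 + (\frac{20160}{9301})^2*(e_{34})^2 = \frac{2996361}{68644}*(-1) + \frac{70761744}{86508601}*(+1) + \frac{2312648100}{86508601}*(+1) + \frac{543449344}{86508601}*(+1) + \frac{196000000}{86508601}*(+1) + \frac{406425600}{86508601}*(-1) = -\frac{49}{4} (each basis 2-blade squares to minus the product of its generators' squares); cross terms between blades sharing an index anticommute and cancel; the commuting (index-disjoint) pairs give grade-4 terms 2*c*c'*(blade product), which cancel blade by blade — e_{1234}: -\frac{34896960}{1218431} + \frac{235536000}{86508601} + \frac{2242148160}{86508601} = 0 — confirming B is simple. So B^2 = -\frac{49}{4}.
B^2 = -\frac{49}{4} — a negative square means the series sums to a rotation: l = \frac{7}{2}, alpha*l = \frac{\pi}{2}, so exp(alpha B) = cos(\frac{\pi}{2}) + (sin(\frac{\pi}{2})/(\frac{7}{2}))*B = 0 + (\frac{2}{7})*B.
Answer: - \frac{1731}{917} e_{12} + \frac{16824}{65107} e_{13} + \frac{13740}{9301} e_{14} + \frac{46624}{65107} e_{23} - \frac{4000}{9301} e_{24} + \frac{5760}{9301} e_{34}


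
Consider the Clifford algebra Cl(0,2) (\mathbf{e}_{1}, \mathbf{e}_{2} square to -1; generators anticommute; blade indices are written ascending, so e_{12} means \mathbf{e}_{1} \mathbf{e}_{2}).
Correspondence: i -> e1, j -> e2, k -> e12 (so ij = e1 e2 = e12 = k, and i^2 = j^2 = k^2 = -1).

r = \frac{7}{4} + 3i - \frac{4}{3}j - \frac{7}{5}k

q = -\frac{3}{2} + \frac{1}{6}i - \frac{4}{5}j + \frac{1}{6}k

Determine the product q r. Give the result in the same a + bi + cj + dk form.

In blades: q = -\frac{3}{2} + \frac{1}{6} e_{1} - \frac{4}{5} e_{2} + \frac{1}{6} e_{12}, r = \frac{7}{4} + 3 e_{1} - \frac{4}{3} e_{2} - \frac{7}{5} e_{12}.
Distribute q over r term by term (generator squares from the signature, products reordered to ascending indices): (-\frac{3}{2})*r = -\frac{21}{8} - \frac{9}{2} e_{1} + 2 e_{2} + \frac{21}{10} e_{12}; (\frac{1}{6} e_{1})*r = -\frac{1}{2} + \frac{7}{24} e_{1} + \frac{7}{30} e_{2} - \frac{2}{9} e_{12}; (-\frac{4}{5} e_{2})*r = -\frac{16}{15} + \frac{28}{25} e_{1} - \frac{7}{5} e_{2} + \frac{12}{5} e_{12}; (\frac{1}{6} e_{12})*r = \frac{7}{30} + \frac{2}{9} e_{1} + \frac{1}{2} e_{2} + \frac{7}{24} e_{12}.
Sum: -\frac{95}{24} - \frac{5159}{1800} e_{1} + \frac{4}{3} e_{2} + \frac{329}{72} e_{12}; translating back through the correspondence:
Answer: -\frac{95}{24} - \frac{5159}{1800}i + \frac{4}{3}j + \frac{329}{72}k


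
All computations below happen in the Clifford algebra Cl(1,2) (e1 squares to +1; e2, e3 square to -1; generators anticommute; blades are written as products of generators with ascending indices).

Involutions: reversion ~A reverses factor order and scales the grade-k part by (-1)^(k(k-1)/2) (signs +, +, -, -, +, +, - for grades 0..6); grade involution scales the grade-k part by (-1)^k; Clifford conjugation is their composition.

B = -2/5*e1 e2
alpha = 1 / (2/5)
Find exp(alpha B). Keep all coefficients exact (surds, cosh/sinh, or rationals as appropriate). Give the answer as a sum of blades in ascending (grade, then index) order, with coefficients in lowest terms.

B^2 = (-2/5)^2*(e1 e2)^2 = 4/25*(+1) = 4/25 (a basis 2-blade squares to minus the product of its generators' squares).
B^2 = 4/25 — hyperbolic case — the even/odd split gives cosh and sinh: l = 2/5, alpha*l = 1, so exp(alpha B) = cosh(1) + (sinh(1)/(2/5))*B = cosh(1) + (5*sinh(1)/2)*B.
Answer: cosh(1) - sinh(1)*e1 e2


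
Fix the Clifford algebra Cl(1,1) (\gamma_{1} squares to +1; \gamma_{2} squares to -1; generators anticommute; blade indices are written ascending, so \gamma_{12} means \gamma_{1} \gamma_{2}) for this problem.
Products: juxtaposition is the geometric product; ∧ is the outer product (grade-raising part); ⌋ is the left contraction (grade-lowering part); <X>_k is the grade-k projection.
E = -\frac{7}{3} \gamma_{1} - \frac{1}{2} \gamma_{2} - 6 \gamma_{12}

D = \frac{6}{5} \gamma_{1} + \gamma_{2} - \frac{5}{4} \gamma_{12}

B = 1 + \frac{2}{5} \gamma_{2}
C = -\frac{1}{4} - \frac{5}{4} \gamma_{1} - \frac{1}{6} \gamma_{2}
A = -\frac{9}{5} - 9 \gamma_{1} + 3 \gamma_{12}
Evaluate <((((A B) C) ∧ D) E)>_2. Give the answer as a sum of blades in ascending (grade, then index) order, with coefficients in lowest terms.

step 1: -\frac{9}{5} - \frac{51}{5} \gamma_{1} - \frac{18}{25} \gamma_{2} - \frac{3}{5} \gamma_{12}
step 2: \frac{327}{25} + \frac{47}{10} \gamma_{1} - \frac{27}{100} \gamma_{2} + \frac{19}{20} \gamma_{12}
step 3: \frac{1962}{125} \gamma_{1} + \frac{327}{25} \gamma_{2} - \frac{5663}{500} \gamma_{12}
step 4: \frac{4734}{125} - \frac{84143}{1000} \gamma_{1} - \frac{36181}{300} \gamma_{2} + \frac{2834}{125} \gamma_{12}
step 5: \frac{2834}{125} \gamma_{12}
Answer: \frac{2834}{125} \gamma_{12}


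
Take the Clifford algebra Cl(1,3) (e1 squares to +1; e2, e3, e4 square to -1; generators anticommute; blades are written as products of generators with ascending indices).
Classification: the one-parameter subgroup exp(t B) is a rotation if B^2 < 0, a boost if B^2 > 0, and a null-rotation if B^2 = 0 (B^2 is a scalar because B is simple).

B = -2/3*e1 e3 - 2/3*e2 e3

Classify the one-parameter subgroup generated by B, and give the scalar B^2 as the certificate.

B^2 term by term: the squares give (-2/3)^2*(e1 e3)^2 + (-2/3)^2*(e2 e3)^2 = 4/9*(+1) + 4/9*(-1) = 0 (each basis 2-blade squares to minus the product of its generators' squares); cross terms between blades sharing an index anticommute and cancel. So B^2 = 0.
Answer: null-rotation, certificate B^2 = 0. Why this suffices: the scalar 0 survives any versor conjugation, so its sign alone determines the class however B is presented.


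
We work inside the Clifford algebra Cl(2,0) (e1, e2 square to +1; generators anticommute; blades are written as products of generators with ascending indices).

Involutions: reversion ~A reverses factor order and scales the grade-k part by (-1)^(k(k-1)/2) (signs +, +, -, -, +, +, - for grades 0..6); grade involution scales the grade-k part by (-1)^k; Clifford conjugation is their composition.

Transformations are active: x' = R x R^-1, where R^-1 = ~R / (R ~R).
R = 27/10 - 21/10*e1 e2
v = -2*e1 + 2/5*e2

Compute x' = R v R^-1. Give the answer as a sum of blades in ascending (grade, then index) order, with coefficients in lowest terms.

~R = 27/10 + 21/10*e1 e2, and R ~R = 117/10, so R^-1 = ~R / (117/10).
R v = -156/25*e1 - 78/25*e2
Answer: -22/25*e1 - 46/25*e2


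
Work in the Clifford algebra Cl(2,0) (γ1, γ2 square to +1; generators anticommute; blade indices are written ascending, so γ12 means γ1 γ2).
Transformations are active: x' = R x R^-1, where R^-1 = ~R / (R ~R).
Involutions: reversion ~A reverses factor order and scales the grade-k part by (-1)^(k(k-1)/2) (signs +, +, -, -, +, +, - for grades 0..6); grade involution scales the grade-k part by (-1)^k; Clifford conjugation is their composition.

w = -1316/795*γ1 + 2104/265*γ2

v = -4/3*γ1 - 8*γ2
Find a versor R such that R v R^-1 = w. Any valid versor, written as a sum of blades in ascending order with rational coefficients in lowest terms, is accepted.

Equal squares first: v^2 = w^2 = 592/9. Then v + w = -792/265*γ1 - 16/265*γ2 is a versor taking v to w, provided it is invertible.
Answer: -792/265*γ1 - 16/265*γ2


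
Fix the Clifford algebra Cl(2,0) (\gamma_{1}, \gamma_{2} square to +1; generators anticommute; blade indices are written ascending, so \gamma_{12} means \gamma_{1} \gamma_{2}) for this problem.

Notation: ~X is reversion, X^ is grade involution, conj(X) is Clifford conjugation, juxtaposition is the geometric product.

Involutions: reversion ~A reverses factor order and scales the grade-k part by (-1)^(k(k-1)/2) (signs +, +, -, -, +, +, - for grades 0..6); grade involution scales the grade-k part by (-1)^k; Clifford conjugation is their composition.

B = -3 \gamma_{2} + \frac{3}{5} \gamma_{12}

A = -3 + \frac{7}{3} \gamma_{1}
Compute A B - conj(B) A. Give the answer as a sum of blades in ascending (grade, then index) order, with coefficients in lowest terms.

first term: \frac{52}{5} \gamma_{2} - \frac{44}{5} \gamma_{12}
second term: -\frac{38}{5} \gamma_{2} - \frac{26}{5} \gamma_{12}
Answer: 18 \gamma_{2} - \frac{18}{5} \gamma_{12}


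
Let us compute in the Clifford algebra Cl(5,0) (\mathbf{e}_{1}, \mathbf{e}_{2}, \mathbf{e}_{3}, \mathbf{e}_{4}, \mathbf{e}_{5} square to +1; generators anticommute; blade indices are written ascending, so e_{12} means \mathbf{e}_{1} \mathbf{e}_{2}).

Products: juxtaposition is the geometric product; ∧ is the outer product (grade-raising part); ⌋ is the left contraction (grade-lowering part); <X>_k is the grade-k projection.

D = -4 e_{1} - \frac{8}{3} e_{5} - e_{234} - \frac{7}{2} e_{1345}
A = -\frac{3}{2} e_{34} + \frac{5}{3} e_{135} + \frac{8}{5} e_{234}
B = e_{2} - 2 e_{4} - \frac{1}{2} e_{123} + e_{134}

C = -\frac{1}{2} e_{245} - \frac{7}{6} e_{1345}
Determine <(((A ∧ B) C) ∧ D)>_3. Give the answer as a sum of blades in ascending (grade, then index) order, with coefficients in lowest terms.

step 1: -\frac{3}{2} e_{234} + \frac{5}{3} e_{1235} + \frac{10}{3} e_{1345}
step 2: -\frac{35}{9} + \frac{35}{18} e_{24} + \frac{3}{4} e_{35} - \frac{5}{3} e_{123} + \frac{7}{4} e_{125} + \frac{5}{6} e_{134}
step 3: \frac{140}{9} e_{1} + \frac{280}{27} e_{5} - \frac{70}{9} e_{124} - 3 e_{135} + \frac{35}{9} e_{234} - \frac{140}{27} e_{245} + \frac{40}{9} e_{1235} + \frac{205}{18} e_{1345}
step 4: -\frac{70}{9} e_{124} - 3 e_{135} + \frac{35}{9} e_{234} - \frac{140}{27} e_{245}
Answer: -\frac{70}{9} e_{124} - 3 e_{135} + \frac{35}{9} e_{234} - \frac{140}{27} e_{245}


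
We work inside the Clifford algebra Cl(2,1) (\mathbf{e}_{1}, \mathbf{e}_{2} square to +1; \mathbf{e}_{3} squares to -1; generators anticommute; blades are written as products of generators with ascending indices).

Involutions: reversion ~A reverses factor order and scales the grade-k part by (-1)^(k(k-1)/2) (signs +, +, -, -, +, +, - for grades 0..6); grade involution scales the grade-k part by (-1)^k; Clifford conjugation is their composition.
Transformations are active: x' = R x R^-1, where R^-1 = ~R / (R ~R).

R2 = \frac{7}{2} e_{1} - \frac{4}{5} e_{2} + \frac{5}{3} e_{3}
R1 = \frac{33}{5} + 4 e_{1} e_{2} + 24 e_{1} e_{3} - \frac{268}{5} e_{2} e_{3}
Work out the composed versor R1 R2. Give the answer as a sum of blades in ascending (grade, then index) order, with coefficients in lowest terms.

Distribute over the terms of R2 (each basis-blade product reordered to ascending indices, repeated generators contracted through their squares):
R1 (\frac{7}{2} e_{1}) = \frac{231}{10} e_{1} - 14 e_{2} - 84 e_{3} - \frac{938}{5} e_{1} e_{2} e_{3}
R1 (-\frac{4}{5} e_{2}) = -\frac{16}{5} e_{1} - \frac{132}{25} e_{2} - \frac{1072}{25} e_{3} + \frac{96}{5} e_{1} e_{2} e_{3}
R1 (\frac{5}{3} e_{3}) = -40 e_{1} + \frac{268}{3} e_{2} + 11 e_{3} + \frac{20}{3} e_{1} e_{2} e_{3}
Summing the partial products and collecting blades:
Answer: -\frac{201}{10} e_{1} + \frac{5254}{75} e_{2} - \frac{2897}{25} e_{3} - \frac{2426}{15} e_{1} e_{2} e_{3}


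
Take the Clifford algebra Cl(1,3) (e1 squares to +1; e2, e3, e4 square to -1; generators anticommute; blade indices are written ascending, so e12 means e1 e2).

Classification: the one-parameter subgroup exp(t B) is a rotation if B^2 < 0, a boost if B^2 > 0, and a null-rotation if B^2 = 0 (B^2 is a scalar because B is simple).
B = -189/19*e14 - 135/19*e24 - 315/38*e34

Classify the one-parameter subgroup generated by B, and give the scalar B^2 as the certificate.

B^2 term by term: the squares give (-189/19)^2*(e14)^2 + (-135/19)^2*(e24)^2 + (-315/38)^2*(e34)^2 = 35721/361*(+1) + 18225/361*(-1) + 99225/1444*(-1) = -81/4 (each basis 2-blade squares to minus the product of its generators' squares); cross terms between blades sharing an index anticommute and cancel. So B^2 = -81/4.
Answer: rotation, certificate B^2 = -81/4. Note: conjugating B changes its blade decomposition but never the scalar B^2 = -81/4, whose sign settles the classification.


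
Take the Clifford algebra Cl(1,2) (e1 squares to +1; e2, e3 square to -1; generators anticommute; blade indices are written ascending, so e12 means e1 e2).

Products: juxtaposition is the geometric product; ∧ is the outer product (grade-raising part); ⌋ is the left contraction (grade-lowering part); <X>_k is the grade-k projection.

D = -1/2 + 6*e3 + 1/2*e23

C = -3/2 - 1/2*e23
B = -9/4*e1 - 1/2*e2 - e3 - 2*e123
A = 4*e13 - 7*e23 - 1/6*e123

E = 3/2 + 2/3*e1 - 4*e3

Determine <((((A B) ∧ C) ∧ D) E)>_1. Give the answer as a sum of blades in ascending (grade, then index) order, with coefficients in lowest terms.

step 1: -1/3 - 10*e1 + e2 + 25/2*e3 - 1/6*e12 + 1/12*e13 + 3/8*e23 + 71/4*e123
step 2: 1/2 + 15*e1 - 3/2*e2 - 75/4*e3 + 1/4*e12 - 1/8*e13 - 19/48*e23 - 173/8*e123
step 3: -1/4 - 15/2*e1 + 3/4*e2 + 99/8*e3 - 1/8*e12 + 1441/16*e13 - 821/96*e23 + 317/16*e123
step 4: 353/8 + 2093/6*e1 - 33*e2 - 1943/48*e3 + 1257/16*e12 + 5019/32*e13 - 503/192*e23 + 7061/288*e123
step 5: 2093/6*e1 - 33*e2 - 1943/48*e3
Answer: 2093/6*e1 - 33*e2 - 1943/48*e3


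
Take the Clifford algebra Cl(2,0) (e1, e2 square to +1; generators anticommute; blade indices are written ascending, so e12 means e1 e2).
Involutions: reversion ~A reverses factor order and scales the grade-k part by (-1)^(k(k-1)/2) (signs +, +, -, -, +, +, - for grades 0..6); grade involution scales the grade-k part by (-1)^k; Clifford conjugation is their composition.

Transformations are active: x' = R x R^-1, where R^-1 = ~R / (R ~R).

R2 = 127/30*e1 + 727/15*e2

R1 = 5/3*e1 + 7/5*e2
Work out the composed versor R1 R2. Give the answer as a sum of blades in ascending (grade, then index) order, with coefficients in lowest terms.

Distribute over the terms of R1 (each basis-blade product reordered to ascending indices, repeated generators contracted through their squares):
(5/3*e1) R2 = 127/18 + 727/9*e12
(7/5*e2) R2 = 5089/75 - 889/150*e12
Summing the partial products and collecting blades:
Answer: 33709/450 + 33683/450*e12


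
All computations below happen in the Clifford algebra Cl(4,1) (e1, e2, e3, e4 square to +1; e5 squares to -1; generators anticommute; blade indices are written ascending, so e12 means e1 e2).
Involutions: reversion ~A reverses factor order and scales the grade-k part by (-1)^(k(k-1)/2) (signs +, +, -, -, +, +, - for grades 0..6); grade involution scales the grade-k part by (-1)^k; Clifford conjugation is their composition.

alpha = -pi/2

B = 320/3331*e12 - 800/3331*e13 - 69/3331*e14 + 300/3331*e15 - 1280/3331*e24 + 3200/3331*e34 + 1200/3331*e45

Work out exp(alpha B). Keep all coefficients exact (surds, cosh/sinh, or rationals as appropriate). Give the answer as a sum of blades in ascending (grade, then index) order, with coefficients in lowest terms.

B^2 term by term: the squares give (320/3331)^2*(e12)^2 + (-800/3331)^2*(e13)^2 + (-69/3331)^2*(e14)^2 + (300/3331)^2*(e15)^2 + (-1280/3331)^2*(e24)^2 + (3200/3331)^2*(e34)^2 + (1200/3331)^2*(e45)^2 = 102400/11095561*(-1) + 640000/11095561*(-1) + 4761/11095561*(-1) + 90000/11095561*(+1) + 1638400/11095561*(-1) + 10240000/11095561*(-1) + 1440000/11095561*(+1) = -1 (each basis 2-blade squares to minus the product of its generators' squares); cross terms between blades sharing an index anticommute and cancel; the commuting (index-disjoint) pairs give grade-4 terms 2*c*c'*(blade product), which cancel blade by blade — e1234: 2048000/11095561 - 2048000/11095561 = 0; e1245: 768000/11095561 - 768000/11095561 = 0; e1345: -1920000/11095561 + 1920000/11095561 = 0 — confirming B is simple. So B^2 = -1.
B^2 = -1 — circular case — the even/odd split gives cos and sin: l = 1, alpha*l = -pi/2, so exp(alpha B) = cos(-pi/2) + (sin(-pi/2)/1)*B = 0 + (-1)*B.
Answer: -320/3331*e12 + 800/3331*e13 + 69/3331*e14 - 300/3331*e15 + 1280/3331*e24 - 3200/3331*e34 - 1200/3331*e45


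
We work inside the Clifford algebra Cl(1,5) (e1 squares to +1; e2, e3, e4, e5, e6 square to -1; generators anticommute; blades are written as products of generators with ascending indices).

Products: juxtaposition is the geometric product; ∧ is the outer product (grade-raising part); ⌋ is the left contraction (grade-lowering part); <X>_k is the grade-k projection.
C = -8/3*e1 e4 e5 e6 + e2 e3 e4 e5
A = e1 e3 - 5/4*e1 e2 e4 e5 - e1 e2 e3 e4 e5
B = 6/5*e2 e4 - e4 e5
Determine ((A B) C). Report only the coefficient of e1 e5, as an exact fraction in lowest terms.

step 1: -5/4*e1 e2 + 3/2*e1 e5 - e1 e2 e3 - 6/5*e1 e3 e5 - 6/5*e1 e2 e3 e4 - e1 e3 e4 e5
step 2: e1 e2 - 6/5*e1 e5 + 8/3*e3 e6 + 4*e4 e6 - 6/5*e1 e2 e4 + e1 e4 e5 + 16/5*e3 e4 e6 + 3/2*e1 e2 e3 e4 + 5/4*e1 e3 e4 e5 + 16/5*e2 e3 e5 e6 - 10/3*e2 e4 e5 e6 + 8/3*e2 e3 e4 e5 e6
Answer: -6/5


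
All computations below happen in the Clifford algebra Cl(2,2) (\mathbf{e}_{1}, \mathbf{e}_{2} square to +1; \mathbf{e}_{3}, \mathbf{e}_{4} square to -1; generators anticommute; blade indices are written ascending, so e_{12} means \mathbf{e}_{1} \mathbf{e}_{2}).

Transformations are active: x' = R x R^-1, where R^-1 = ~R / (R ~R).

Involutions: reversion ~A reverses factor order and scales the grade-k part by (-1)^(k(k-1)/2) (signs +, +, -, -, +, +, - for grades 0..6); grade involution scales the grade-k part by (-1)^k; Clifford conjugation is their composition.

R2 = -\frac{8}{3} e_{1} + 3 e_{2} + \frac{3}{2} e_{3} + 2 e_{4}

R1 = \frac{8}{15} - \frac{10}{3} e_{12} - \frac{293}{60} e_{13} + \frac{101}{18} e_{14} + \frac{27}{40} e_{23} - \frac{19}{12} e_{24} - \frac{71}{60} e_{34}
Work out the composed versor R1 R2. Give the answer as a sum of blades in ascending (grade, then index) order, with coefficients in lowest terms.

Distribute over the terms of R2 (each basis-blade product reordered to ascending indices, repeated generators contracted through their squares):
R1 (-\frac{8}{3} e_{1}) = -\frac{64}{45} e_{1} - \frac{80}{9} e_{2} - \frac{586}{45} e_{3} + \frac{404}{27} e_{4} - \frac{9}{5} e_{123} + \frac{38}{9} e_{124} + \frac{142}{45} e_{134}
R1 (3 e_{2}) = -10 e_{1} + \frac{8}{5} e_{2} - \frac{81}{40} e_{3} + \frac{19}{4} e_{4} + \frac{293}{20} e_{123} - \frac{101}{6} e_{124} - \frac{71}{20} e_{234}
R1 (\frac{3}{2} e_{3}) = \frac{293}{40} e_{1} - \frac{81}{80} e_{2} + \frac{4}{5} e_{3} - \frac{71}{40} e_{4} - 5 e_{123} - \frac{101}{12} e_{134} + \frac{19}{8} e_{234}
R1 (2 e_{4}) = -\frac{101}{9} e_{1} + \frac{19}{6} e_{2} + \frac{71}{30} e_{3} + \frac{16}{15} e_{4} - \frac{20}{3} e_{124} - \frac{293}{30} e_{134} + \frac{27}{20} e_{234}
Summing the partial products and collecting blades:
Answer: -\frac{1103}{72} e_{1} - \frac{3697}{720} e_{2} - \frac{4277}{360} e_{3} + \frac{4105}{216} e_{4} + \frac{157}{20} e_{123} - \frac{347}{18} e_{124} - \frac{541}{36} e_{134} + \frac{7}{40} e_{234}


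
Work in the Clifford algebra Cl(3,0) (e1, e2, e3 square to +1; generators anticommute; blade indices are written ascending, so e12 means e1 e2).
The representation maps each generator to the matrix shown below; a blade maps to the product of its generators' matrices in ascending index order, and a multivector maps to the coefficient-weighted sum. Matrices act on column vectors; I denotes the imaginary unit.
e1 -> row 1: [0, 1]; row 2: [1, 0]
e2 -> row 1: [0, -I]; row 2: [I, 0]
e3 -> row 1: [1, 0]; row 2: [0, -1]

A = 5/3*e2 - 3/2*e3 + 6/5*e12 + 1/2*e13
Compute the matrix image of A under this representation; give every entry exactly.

Bivector images (products of the table entries): rho(e12) = rho(e1)rho(e2) = row 1: [I, 0]; row 2: [0, -I]; rho(e13) = rho(e1)rho(e3) = row 1: [0, -1]; row 2: [1, 0].
M = (5/3)*rho(e2) + (-3/2)*rho(e3) + (6/5)*rho(e12) + (1/2)*rho(e13), summed entrywise:
Answer: row 1: [-3/2 + 6*I/5, -1/2 - 5*I/3]; row 2: [1/2 + 5*I/3, 3/2 - 6*I/5]


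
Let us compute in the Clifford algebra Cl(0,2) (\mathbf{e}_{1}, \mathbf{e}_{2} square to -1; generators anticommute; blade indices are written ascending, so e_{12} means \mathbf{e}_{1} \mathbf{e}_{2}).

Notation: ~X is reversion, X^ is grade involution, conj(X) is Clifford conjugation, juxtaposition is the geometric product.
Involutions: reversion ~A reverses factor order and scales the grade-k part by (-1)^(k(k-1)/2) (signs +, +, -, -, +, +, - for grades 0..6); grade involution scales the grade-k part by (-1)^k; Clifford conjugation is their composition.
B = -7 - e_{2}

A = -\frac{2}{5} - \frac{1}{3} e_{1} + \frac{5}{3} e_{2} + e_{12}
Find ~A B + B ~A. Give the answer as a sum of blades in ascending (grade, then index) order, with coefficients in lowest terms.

first term: \frac{67}{15} + \frac{4}{3} e_{1} - \frac{169}{15} e_{2} + \frac{22}{3} e_{12}
second term: \frac{67}{15} + \frac{10}{3} e_{1} - \frac{169}{15} e_{2} + \frac{20}{3} e_{12}
Answer: \frac{134}{15} + \frac{14}{3} e_{1} - \frac{338}{15} e_{2} + 14 e_{12}


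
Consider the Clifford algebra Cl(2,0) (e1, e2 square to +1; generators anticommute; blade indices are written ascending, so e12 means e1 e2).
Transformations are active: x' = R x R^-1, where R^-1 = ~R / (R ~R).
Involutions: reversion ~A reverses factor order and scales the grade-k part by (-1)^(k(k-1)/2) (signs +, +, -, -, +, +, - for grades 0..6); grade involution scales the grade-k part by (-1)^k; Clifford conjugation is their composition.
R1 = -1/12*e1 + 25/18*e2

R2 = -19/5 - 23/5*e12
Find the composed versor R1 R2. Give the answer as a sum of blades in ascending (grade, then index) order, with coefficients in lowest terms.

Distribute over the terms of R1 (each basis-blade product reordered to ascending indices, repeated generators contracted through their squares):
(-1/12*e1) R2 = 19/60*e1 + 23/60*e2
(25/18*e2) R2 = 115/18*e1 - 95/18*e2
Summing the partial products and collecting blades:
Answer: 1207/180*e1 - 881/180*e2


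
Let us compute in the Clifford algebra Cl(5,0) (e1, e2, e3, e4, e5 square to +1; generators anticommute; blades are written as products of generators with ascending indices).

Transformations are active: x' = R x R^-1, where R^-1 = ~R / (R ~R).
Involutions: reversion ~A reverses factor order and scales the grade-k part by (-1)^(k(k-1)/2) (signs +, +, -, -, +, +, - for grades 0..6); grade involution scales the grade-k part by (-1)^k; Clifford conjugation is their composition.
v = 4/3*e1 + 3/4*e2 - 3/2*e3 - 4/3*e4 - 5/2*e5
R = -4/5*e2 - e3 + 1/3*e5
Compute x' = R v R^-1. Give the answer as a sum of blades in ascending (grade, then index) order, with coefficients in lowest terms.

~R = -4/5*e2 - e3 + 1/3*e5, and R ~R = 394/225, so R^-1 = ~R / (394/225).
R v = 1/15 + 16/15*e1 e2 + 4/3*e1 e3 - 4/9*e1 e5 + 39/20*e2 e3 + 16/15*e2 e4 + 7/4*e2 e5 + 4/3*e3 e4 + 3*e3 e5 + 4/9*e4 e5
Answer: -4/3*e1 - 639/788*e2 + 561/394*e3 + 4/3*e4 + 995/394*e5


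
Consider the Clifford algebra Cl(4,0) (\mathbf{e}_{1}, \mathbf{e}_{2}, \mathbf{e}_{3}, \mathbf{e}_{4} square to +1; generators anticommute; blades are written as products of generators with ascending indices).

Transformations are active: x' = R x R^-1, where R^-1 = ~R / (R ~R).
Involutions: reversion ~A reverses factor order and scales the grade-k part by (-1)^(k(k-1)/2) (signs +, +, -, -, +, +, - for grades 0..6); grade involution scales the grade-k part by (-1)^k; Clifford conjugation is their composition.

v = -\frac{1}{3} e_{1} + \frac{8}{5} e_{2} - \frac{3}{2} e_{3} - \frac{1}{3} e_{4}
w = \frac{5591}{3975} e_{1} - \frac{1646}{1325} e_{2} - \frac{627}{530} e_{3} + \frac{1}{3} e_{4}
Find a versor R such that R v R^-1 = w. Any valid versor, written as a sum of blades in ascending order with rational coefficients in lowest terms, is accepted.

Here q(v) = q(w) = \frac{4529}{900}; the classical choice R = v + w = \frac{1422}{1325} e_{1} + \frac{474}{1325} e_{2} - \frac{711}{265} e_{3} then realises v -> w under the sandwich.
Answer: \frac{1422}{1325} e_{1} + \frac{474}{1325} e_{2} - \frac{711}{265} e_{3}


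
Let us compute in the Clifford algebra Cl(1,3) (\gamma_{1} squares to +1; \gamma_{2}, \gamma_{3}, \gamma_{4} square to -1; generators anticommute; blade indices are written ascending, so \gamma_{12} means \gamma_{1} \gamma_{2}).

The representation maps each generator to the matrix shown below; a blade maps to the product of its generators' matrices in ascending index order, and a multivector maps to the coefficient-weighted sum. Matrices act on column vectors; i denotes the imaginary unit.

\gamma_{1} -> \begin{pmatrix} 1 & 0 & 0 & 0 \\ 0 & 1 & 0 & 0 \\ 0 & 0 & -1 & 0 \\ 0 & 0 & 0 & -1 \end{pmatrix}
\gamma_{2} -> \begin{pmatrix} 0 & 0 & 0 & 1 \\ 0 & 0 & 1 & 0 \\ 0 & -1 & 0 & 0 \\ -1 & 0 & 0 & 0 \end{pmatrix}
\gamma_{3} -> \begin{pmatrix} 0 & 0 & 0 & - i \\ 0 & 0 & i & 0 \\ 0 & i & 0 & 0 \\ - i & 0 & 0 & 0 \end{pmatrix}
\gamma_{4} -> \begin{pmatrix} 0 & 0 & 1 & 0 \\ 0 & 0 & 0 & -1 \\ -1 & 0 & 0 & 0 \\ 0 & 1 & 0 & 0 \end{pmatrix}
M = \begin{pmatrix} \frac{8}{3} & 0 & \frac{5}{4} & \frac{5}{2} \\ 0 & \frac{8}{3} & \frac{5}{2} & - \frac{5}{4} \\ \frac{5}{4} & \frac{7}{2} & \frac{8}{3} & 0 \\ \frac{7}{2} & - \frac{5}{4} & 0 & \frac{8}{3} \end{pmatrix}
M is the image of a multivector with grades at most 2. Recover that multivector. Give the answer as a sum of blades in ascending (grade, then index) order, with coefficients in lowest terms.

Method: the blade images are trace-orthogonal — tr(rho(e_A) rho(e_B)^-1) = 4 if A = B and 0 otherwise — and rho(e_A)^-1 = (e_A)^2 * rho(e_A) with (e_A)^2 = +1 or -1, so the coefficient of e_A in the preimage is (e_A)^2 * tr(M rho(e_A))/4.
Nonzero projections over blades of grade <= 2: 1: (1)^2 = +1, tr(M 1) = \frac{32}{3}, coefficient \frac{8}{3}; \gamma_{2}: (\gamma_{2})^2 = -1, tr(M rho(\gamma_{2})) = 2, coefficient -\frac{1}{2}; \gamma_{12}: (\gamma_{12})^2 = +1, tr(M rho(\gamma_{12})) = 12, coefficient 3; \gamma_{14}: (\gamma_{14})^2 = +1, tr(M rho(\gamma_{14})) = 5, coefficient \frac{5}{4}. Every other blade of grade <= 2 projects to 0.
Answer: \frac{8}{3} - \frac{1}{2} \gamma_{2} + 3 \gamma_{12} + \frac{5}{4} \gamma_{14}


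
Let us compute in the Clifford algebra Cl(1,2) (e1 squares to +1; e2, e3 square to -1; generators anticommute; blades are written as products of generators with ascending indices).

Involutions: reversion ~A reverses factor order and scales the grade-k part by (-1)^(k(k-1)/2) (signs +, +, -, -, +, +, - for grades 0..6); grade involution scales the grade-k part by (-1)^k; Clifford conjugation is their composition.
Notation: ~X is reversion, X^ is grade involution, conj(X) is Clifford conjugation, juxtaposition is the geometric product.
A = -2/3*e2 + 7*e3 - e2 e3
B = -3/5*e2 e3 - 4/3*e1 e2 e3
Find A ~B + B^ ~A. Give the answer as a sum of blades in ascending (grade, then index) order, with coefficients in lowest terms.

first term: 3/5 + 4/3*e1 + 21/5*e2 + 2/5*e3 - 28/3*e1 e2 - 8/9*e1 e3
second term: 3/5 - 4/3*e1 + 21/5*e2 + 2/5*e3 - 28/3*e1 e2 - 8/9*e1 e3
Answer: 6/5 + 42/5*e2 + 4/5*e3 - 56/3*e1 e2 - 16/9*e1 e3


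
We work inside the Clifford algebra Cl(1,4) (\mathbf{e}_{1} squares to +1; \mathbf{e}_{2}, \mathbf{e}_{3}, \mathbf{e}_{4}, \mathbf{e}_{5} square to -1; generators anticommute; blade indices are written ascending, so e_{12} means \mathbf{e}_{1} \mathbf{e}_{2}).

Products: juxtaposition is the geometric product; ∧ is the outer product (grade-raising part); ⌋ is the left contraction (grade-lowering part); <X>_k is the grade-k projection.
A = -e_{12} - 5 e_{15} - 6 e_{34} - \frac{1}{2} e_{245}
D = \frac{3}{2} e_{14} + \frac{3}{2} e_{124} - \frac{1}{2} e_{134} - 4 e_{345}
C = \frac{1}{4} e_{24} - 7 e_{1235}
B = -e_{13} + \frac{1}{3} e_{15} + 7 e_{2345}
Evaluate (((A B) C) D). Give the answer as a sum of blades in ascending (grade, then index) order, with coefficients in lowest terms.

step 1: -\frac{5}{3} - \frac{7}{2} e_{3} + 6 e_{14} - e_{23} + \frac{127}{3} e_{25} + 5 e_{35} - \frac{1}{6} e_{124} - 35 e_{1234} + 5 e_{1345} - \frac{1}{2} e_{12345}
step 2: \frac{1}{24} e_{1} + \frac{7}{2} e_{4} + \frac{73}{2} e_{12} - \frac{3661}{12} e_{13} - 7 e_{15} - \frac{425}{12} e_{24} - \frac{1}{4} e_{34} + \frac{2813}{12} e_{45} - \frac{49}{2} e_{125} - \frac{1}{8} e_{135} + \frac{7}{8} e_{234} - \frac{7}{6} e_{345} + \frac{125}{12} e_{1235} + \frac{163}{4} e_{2345}
step 3: \frac{14}{3} + \frac{233}{4} e_{1} - 163 e_{2} + \frac{2813}{3} e_{3} + \frac{9953}{48} e_{4} - e_{5} + \frac{759}{16} e_{12} + \frac{13}{16} e_{13} + \frac{1}{2} e_{14} + \frac{8453}{24} e_{15} - \frac{875}{16} e_{24} + \frac{7}{2} e_{25} + \frac{21965}{48} e_{34} - 14 e_{35} + \frac{419}{16} e_{45} + \frac{931}{48} e_{123} - \frac{125}{3} e_{124} + 372 e_{125} - 28 e_{134} - \frac{163}{3} e_{135} - \frac{3661}{3} e_{145} - \frac{3515}{8} e_{234} + \frac{425}{3} e_{235} + \frac{1009}{24} e_{245} - \frac{303}{16} e_{345} - 98 e_{1234} + \frac{475}{8} e_{1235} - \frac{1}{6} e_{1345} + \frac{449}{16} e_{2345} - 146 e_{12345}
Answer: \frac{14}{3} + \frac{233}{4} e_{1} - 163 e_{2} + \frac{2813}{3} e_{3} + \frac{9953}{48} e_{4} - e_{5} + \frac{759}{16} e_{12} + \frac{13}{16} e_{13} + \frac{1}{2} e_{14} + \frac{8453}{24} e_{15} - \frac{875}{16} e_{24} + \frac{7}{2} e_{25} + \frac{21965}{48} e_{34} - 14 e_{35} + \frac{419}{16} e_{45} + \frac{931}{48} e_{123} - \frac{125}{3} e_{124} + 372 e_{125} - 28 e_{134} - \frac{163}{3} e_{135} - \frac{3661}{3} e_{145} - \frac{3515}{8} e_{234} + \frac{425}{3} e_{235} + \frac{1009}{24} e_{245} - \frac{303}{16} e_{345} - 98 e_{1234} + \frac{475}{8} e_{1235} - \frac{1}{6} e_{1345} + \frac{449}{16} e_{2345} - 146 e_{12345}


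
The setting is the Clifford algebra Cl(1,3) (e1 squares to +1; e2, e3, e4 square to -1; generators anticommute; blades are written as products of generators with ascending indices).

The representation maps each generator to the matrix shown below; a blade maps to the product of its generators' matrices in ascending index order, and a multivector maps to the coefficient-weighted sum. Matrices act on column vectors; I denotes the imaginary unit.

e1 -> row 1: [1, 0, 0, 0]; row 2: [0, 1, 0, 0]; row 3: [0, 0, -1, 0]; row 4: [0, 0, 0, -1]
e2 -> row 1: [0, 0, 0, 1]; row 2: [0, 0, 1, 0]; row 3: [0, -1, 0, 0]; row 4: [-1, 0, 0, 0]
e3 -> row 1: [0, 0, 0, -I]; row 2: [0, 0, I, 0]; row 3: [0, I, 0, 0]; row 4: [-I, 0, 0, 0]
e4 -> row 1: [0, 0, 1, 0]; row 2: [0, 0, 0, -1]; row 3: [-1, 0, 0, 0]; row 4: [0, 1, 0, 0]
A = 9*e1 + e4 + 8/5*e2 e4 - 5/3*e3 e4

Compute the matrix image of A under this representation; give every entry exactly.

Bivector images (products of the table entries): rho(e2 e4) = rho(e2)rho(e4) = row 1: [0, 1, 0, 0]; row 2: [-1, 0, 0, 0]; row 3: [0, 0, 0, 1]; row 4: [0, 0, -1, 0]; rho(e3 e4) = rho(e3)rho(e4) = row 1: [0, -I, 0, 0]; row 2: [-I, 0, 0, 0]; row 3: [0, 0, 0, -I]; row 4: [0, 0, -I, 0].
M = (9)*rho(e1) + (1)*rho(e4) + (8/5)*rho(e2 e4) + (-5/3)*rho(e3 e4), summed entrywise:
Answer: row 1: [9, 8/5 + 5*I/3, 1, 0]; row 2: [-8/5 + 5*I/3, 9, 0, -1]; row 3: [-1, 0, -9, 8/5 + 5*I/3]; row 4: [0, 1, -8/5 + 5*I/3, -9]


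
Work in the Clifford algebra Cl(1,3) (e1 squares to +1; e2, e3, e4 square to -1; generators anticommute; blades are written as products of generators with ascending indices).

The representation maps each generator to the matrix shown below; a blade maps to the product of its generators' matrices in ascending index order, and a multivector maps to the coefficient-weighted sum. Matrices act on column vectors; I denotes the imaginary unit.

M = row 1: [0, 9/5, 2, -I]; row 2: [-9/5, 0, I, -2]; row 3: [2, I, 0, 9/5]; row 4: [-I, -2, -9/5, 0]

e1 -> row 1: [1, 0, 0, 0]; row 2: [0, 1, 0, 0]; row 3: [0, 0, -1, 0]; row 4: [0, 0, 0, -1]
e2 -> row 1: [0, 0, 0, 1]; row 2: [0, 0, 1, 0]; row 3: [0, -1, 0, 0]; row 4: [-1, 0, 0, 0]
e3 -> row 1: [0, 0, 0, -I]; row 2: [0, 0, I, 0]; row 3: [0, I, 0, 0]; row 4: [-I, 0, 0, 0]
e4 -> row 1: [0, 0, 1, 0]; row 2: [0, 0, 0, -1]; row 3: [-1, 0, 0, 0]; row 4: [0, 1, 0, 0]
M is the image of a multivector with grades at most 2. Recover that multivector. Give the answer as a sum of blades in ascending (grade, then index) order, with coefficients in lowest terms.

Method: the blade images are trace-orthogonal — tr(rho(e_A) rho(e_B)^-1) = 4 if A = B and 0 otherwise — and rho(e_A)^-1 = (e_A)^2 * rho(e_A) with (e_A)^2 = +1 or -1, so the coefficient of e_A in the preimage is (e_A)^2 * tr(M rho(e_A))/4.
Nonzero projections over blades of grade <= 2: e3: (e3)^2 = -1, tr(M rho(e3)) = -4, coefficient 1; e1 e4: (e1 e4)^2 = +1, tr(M rho(e1 e4)) = 8, coefficient 2; e2 e4: (e2 e4)^2 = -1, tr(M rho(e2 e4)) = -36/5, coefficient 9/5. Every other blade of grade <= 2 projects to 0.
Answer: e3 + 2*e1 e4 + 9/5*e2 e4


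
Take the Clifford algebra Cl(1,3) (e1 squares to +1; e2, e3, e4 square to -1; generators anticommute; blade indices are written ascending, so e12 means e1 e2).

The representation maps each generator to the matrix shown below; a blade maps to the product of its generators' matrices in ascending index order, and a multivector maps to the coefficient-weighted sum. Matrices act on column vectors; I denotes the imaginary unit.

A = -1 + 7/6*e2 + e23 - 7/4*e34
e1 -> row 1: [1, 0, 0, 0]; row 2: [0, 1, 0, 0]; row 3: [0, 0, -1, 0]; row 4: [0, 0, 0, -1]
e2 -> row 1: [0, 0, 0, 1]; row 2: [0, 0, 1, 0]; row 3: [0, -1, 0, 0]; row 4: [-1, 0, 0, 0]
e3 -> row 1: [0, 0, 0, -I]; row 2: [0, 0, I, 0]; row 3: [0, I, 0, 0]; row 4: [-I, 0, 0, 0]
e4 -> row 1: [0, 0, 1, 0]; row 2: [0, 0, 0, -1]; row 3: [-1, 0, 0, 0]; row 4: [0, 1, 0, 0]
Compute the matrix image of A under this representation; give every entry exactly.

Bivector images (products of the table entries): rho(e23) = rho(e2)rho(e3) = row 1: [-I, 0, 0, 0]; row 2: [0, I, 0, 0]; row 3: [0, 0, -I, 0]; row 4: [0, 0, 0, I]; rho(e34) = rho(e3)rho(e4) = row 1: [0, -I, 0, 0]; row 2: [-I, 0, 0, 0]; row 3: [0, 0, 0, -I]; row 4: [0, 0, -I, 0].
M = (-1)*1 + (7/6)*rho(e2) + (1)*rho(e23) + (-7/4)*rho(e34), summed entrywise (1 is the identity matrix):
Answer: row 1: [-1 - I, 7*I/4, 0, 7/6]; row 2: [7*I/4, -1 + I, 7/6, 0]; row 3: [0, -7/6, -1 - I, 7*I/4]; row 4: [-7/6, 0, 7*I/4, -1 + I]


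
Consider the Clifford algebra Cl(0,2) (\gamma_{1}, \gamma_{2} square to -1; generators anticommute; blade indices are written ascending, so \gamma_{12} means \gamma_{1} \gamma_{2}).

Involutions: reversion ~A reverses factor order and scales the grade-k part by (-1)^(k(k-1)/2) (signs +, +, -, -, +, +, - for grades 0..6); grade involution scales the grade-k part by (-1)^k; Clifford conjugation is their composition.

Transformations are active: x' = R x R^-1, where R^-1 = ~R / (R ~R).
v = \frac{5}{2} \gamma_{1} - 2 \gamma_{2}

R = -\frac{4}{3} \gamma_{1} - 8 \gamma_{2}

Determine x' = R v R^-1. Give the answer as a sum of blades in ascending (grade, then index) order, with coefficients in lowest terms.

~R = -\frac{4}{3} \gamma_{1} - 8 \gamma_{2}, and R ~R = -\frac{592}{9}, so R^-1 = ~R / (-\frac{592}{9}).
R v = -\frac{38}{3} + \frac{68}{3} \gamma_{12}
Answer: -\frac{223}{74} \gamma_{1} - \frac{40}{37} \gamma_{2}


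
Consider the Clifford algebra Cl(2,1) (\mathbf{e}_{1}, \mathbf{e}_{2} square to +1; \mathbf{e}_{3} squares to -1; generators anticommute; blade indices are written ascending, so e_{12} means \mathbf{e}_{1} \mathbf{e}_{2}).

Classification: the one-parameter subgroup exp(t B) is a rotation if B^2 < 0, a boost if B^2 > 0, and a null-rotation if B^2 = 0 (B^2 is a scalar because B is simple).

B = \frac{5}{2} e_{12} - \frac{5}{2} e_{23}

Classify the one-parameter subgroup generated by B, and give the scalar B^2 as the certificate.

B^2 term by term: the squares give (\frac{5}{2})^2*(e_{12})^2 + (-\frac{5}{2})^2*(e_{23})^2 = \frac{25}{4}*(-1) + \frac{25}{4}*(+1) = 0 (each basis 2-blade squares to minus the product of its generators' squares); cross terms between blades sharing an index anticommute and cancel. So B^2 = 0.
Answer: null-rotation, certificate B^2 = 0. The scalar 0 is the complete invariant here: its sign names the subgroup type.


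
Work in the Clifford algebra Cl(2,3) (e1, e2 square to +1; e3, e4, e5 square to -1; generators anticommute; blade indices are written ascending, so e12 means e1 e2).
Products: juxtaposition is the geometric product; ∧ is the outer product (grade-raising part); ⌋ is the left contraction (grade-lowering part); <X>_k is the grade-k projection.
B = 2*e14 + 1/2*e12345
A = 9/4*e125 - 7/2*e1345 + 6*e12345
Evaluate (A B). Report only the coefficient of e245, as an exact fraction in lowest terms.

step 1: -3 - 7/4*e2 + 9/8*e34 + 7*e35 + 12*e235 - 9/2*e245
Answer: -9/2


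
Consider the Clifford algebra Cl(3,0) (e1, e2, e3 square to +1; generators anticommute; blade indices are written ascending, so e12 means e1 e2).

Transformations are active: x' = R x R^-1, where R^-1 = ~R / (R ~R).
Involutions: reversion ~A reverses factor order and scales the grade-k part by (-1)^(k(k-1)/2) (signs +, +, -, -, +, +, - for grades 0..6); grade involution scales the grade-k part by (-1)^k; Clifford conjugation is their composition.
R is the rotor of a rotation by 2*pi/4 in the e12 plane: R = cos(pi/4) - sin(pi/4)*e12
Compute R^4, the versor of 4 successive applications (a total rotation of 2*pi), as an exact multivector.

Because a rotor carries half the rotation angle, composing 4 copies of this e12-plane rotor multiplies the phase: 4*(pi/4) = pi, hence R^4 = cos(pi) - sin(pi)*e12.
cos(pi) = -1 and sin(pi) = 0, so R^4 = -1. The total rotation 2*pi is 1 full turn, so every vector returns to itself, yet the rotor is -1, on the OTHER sheet of the double cover (an odd number of 2*pi turns).
Answer: -1


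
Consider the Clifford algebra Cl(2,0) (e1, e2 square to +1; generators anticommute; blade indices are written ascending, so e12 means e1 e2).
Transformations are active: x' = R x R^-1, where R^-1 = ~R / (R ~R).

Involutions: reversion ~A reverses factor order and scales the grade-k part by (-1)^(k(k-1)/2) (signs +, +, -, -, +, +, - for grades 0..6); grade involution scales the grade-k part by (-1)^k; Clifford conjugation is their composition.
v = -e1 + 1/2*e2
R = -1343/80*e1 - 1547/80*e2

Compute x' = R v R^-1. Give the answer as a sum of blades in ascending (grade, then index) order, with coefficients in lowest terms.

~R = -1343/80*e1 - 1547/80*e2, and R ~R = 2098429/3200, so R^-1 = ~R / (2098429/3200).
R v = 1139/160 - 4437/160*e12
Answer: 9229/14522*e1 - 6679/7261*e2
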